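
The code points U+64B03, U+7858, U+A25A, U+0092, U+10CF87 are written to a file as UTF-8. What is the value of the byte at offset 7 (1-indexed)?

0x98

1-indexed offset 7 is 0-indexed offset 6.
U+64B03 → 4-byte form F1 A4 AC 83 at offsets 0–3.
U+7858 → 3-byte form E7 A1 98 at offsets 4–6.
Offset 6 falls in char 2's range; it's byte 3 of E7 A1 98 = 0x98.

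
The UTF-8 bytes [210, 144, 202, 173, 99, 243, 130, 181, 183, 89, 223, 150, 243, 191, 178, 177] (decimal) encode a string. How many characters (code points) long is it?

7

Byte at offset 0: 0xD2 = 11010010 → 2-byte char (#1). Advance 2.
Byte at offset 2: 0xCA = 11001010 → 2-byte char (#2). Advance 2.
Byte at offset 4: 0x63 = 01100011 → 1-byte char (#3). Advance 1.
Byte at offset 5: 0xF3 = 11110011 → 4-byte char (#4). Advance 4.
Byte at offset 9: 0x59 = 01011001 → 1-byte char (#5). Advance 1.
Byte at offset 10: 0xDF = 11011111 → 2-byte char (#6). Advance 2.
Byte at offset 12: 0xF3 = 11110011 → 4-byte char (#7). Advance 4.
Reached end at offset 16 after 7 code points.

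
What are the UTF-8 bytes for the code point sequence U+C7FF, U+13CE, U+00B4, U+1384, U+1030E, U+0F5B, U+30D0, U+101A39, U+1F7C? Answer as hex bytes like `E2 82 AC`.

EC 9F BF E1 8F 8E C2 B4 E1 8E 84 F0 90 8C 8E E0 BD 9B E3 83 90 F4 81 A8 B9 E1 BD BC

U+C7FF: 3-byte form → EC 9F BF.
U+13CE: 3-byte form → E1 8F 8E.
U+00B4: 2-byte form → C2 B4.
U+1384: 3-byte form → E1 8E 84.
U+1030E: 4-byte form → F0 90 8C 8E.
U+0F5B: 3-byte form → E0 BD 9B.
U+30D0: 3-byte form → E3 83 90.
U+101A39: 4-byte form → F4 81 A8 B9.
U+1F7C: 3-byte form → E1 BD BC.
Concatenated (28 bytes): EC 9F BF E1 8F 8E C2 B4 E1 8E 84 F0 90 8C 8E E0 BD 9B E3 83 90 F4 81 A8 B9 E1 BD BC.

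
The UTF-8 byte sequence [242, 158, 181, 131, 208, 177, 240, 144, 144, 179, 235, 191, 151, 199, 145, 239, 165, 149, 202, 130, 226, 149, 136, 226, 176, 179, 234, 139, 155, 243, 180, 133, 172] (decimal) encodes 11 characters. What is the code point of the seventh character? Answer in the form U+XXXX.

U+0282

Offset 0: leading byte 0xF2 = 11110010 → 4-byte char #1 = F2 9E B5 83.
Offset 4: leading byte 0xD0 = 11010000 → 2-byte char #2 = D0 B1.
Offset 6: leading byte 0xF0 = 11110000 → 4-byte char #3 = F0 90 90 B3.
Offset 10: leading byte 0xEB = 11101011 → 3-byte char #4 = EB BF 97.
Offset 13: leading byte 0xC7 = 11000111 → 2-byte char #5 = C7 91.
Offset 15: leading byte 0xEF = 11101111 → 3-byte char #6 = EF A5 95.
Offset 18: leading byte 0xCA = 11001010 → 2-byte char #7 = CA 82.
Leading byte 0xCA = 11001010 matches 110xxxxx → 2-byte sequence.
Byte 1: 0xCA = 11001010, payload 01010 (5 bits).
Byte 2: 0x82 = 10000010 (10xxxxxx ✓), payload 000010.
Concatenate: 01010000010 = 0x282 (11 bits → U+0282).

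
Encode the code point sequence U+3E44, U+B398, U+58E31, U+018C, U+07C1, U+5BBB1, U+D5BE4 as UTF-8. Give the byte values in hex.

U+3E44: 3-byte form → E3 B9 84.
U+B398: 3-byte form → EB 8E 98.
U+58E31: 4-byte form → F1 98 B8 B1.
U+018C: 2-byte form → C6 8C.
U+07C1: 2-byte form → DF 81.
U+5BBB1: 4-byte form → F1 9B AE B1.
U+D5BE4: 4-byte form → F3 95 AF A4.
Concatenated (22 bytes): E3 B9 84 EB 8E 98 F1 98 B8 B1 C6 8C DF 81 F1 9B AE B1 F3 95 AF A4.

E3 B9 84 EB 8E 98 F1 98 B8 B1 C6 8C DF 81 F1 9B AE B1 F3 95 AF A4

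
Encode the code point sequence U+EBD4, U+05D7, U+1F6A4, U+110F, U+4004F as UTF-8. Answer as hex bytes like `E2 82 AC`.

EE AF 94 D7 97 F0 9F 9A A4 E1 84 8F F1 80 81 8F

U+EBD4: 3-byte form → EE AF 94.
U+05D7: 2-byte form → D7 97.
U+1F6A4: 4-byte form → F0 9F 9A A4.
U+110F: 3-byte form → E1 84 8F.
U+4004F: 4-byte form → F1 80 81 8F.
Concatenated (16 bytes): EE AF 94 D7 97 F0 9F 9A A4 E1 84 8F F1 80 81 8F.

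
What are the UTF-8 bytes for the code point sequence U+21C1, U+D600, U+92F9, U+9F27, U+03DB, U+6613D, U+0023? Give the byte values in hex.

U+21C1: 3-byte form → E2 87 81.
U+D600: 3-byte form → ED 98 80.
U+92F9: 3-byte form → E9 8B B9.
U+9F27: 3-byte form → E9 BC A7.
U+03DB: 2-byte form → CF 9B.
U+6613D: 4-byte form → F1 A6 84 BD.
U+0023: 1-byte form → 23.
Concatenated (19 bytes): E2 87 81 ED 98 80 E9 8B B9 E9 BC A7 CF 9B F1 A6 84 BD 23.

E2 87 81 ED 98 80 E9 8B B9 E9 BC A7 CF 9B F1 A6 84 BD 23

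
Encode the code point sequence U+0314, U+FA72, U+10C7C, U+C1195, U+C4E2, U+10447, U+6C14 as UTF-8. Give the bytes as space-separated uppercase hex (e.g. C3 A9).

CC 94 EF A9 B2 F0 90 B1 BC F3 81 86 95 EC 93 A2 F0 90 91 87 E6 B0 94

U+0314: 2-byte form → CC 94.
U+FA72: 3-byte form → EF A9 B2.
U+10C7C: 4-byte form → F0 90 B1 BC.
U+C1195: 4-byte form → F3 81 86 95.
U+C4E2: 3-byte form → EC 93 A2.
U+10447: 4-byte form → F0 90 91 87.
U+6C14: 3-byte form → E6 B0 94.
Concatenated (23 bytes): CC 94 EF A9 B2 F0 90 B1 BC F3 81 86 95 EC 93 A2 F0 90 91 87 E6 B0 94.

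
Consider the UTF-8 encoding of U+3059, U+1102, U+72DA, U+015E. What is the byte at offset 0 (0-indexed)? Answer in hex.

U+3059 → 3-byte form E3 81 99 at offsets 0–2.
Offset 0 falls in char 1's range; it's byte 1 of E3 81 99 = 0xE3.

0xE3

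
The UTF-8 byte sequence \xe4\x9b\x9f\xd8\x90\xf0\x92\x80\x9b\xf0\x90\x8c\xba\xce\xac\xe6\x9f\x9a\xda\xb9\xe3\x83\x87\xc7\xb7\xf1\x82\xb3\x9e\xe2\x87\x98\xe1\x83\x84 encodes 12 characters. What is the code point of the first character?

Offset 0: leading byte 0xE4 = 11100100 → 3-byte char #1 = E4 9B 9F.
Leading byte 0xE4 = 11100100 matches 1110xxxx → 3-byte sequence.
Byte 1: 0xE4 = 11100100, payload 0100 (4 bits).
Byte 2: 0x9B = 10011011 (10xxxxxx ✓), payload 011011.
Byte 3: 0x9F = 10011111 (10xxxxxx ✓), payload 011111.
Concatenate: 0100011011011111 = 0x46DF (16 bits → U+46DF).

U+46DF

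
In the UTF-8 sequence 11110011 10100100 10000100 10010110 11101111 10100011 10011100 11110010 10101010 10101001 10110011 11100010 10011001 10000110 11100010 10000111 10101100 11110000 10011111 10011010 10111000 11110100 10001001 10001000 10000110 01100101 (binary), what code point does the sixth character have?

U+1F6B8

Offset 0: leading byte 0xF3 = 11110011 → 4-byte char #1 = F3 A4 84 96.
Offset 4: leading byte 0xEF = 11101111 → 3-byte char #2 = EF A3 9C.
Offset 7: leading byte 0xF2 = 11110010 → 4-byte char #3 = F2 AA A9 B3.
Offset 11: leading byte 0xE2 = 11100010 → 3-byte char #4 = E2 99 86.
Offset 14: leading byte 0xE2 = 11100010 → 3-byte char #5 = E2 87 AC.
Offset 17: leading byte 0xF0 = 11110000 → 4-byte char #6 = F0 9F 9A B8.
Leading byte 0xF0 = 11110000 matches 11110xxx → 4-byte sequence.
Byte 1: 0xF0 = 11110000, payload 000 (3 bits).
Byte 2: 0x9F = 10011111 (10xxxxxx ✓), payload 011111.
Byte 3: 0x9A = 10011010 (10xxxxxx ✓), payload 011010.
Byte 4: 0xB8 = 10111000 (10xxxxxx ✓), payload 111000.
Concatenate: 000011111011010111000 = 0x1F6B8 (21 bits → U+1F6B8).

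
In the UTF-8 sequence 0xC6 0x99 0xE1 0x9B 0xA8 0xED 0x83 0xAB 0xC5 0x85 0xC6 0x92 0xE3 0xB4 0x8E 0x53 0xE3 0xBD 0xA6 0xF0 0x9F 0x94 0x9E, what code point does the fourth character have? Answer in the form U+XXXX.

U+0145

Offset 0: leading byte 0xC6 = 11000110 → 2-byte char #1 = C6 99.
Offset 2: leading byte 0xE1 = 11100001 → 3-byte char #2 = E1 9B A8.
Offset 5: leading byte 0xED = 11101101 → 3-byte char #3 = ED 83 AB.
Offset 8: leading byte 0xC5 = 11000101 → 2-byte char #4 = C5 85.
Leading byte 0xC5 = 11000101 matches 110xxxxx → 2-byte sequence.
Byte 1: 0xC5 = 11000101, payload 00101 (5 bits).
Byte 2: 0x85 = 10000101 (10xxxxxx ✓), payload 000101.
Concatenate: 00101000101 = 0x145 (11 bits → U+0145).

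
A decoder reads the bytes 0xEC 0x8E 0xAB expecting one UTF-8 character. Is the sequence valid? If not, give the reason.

Leading byte 0xEC = 11101100 → 3-byte form.
Continuation bytes 0x8E=10001110, 0xAB=10101011 all match 10xxxxxx.
Decoded value 0xC3AB is ≥ 0x800 (shortest form) and not a surrogate.

valid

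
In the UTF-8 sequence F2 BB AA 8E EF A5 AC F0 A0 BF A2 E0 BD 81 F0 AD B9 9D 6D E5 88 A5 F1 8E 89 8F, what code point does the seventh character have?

U+5225

Offset 0: leading byte 0xF2 = 11110010 → 4-byte char #1 = F2 BB AA 8E.
Offset 4: leading byte 0xEF = 11101111 → 3-byte char #2 = EF A5 AC.
Offset 7: leading byte 0xF0 = 11110000 → 4-byte char #3 = F0 A0 BF A2.
Offset 11: leading byte 0xE0 = 11100000 → 3-byte char #4 = E0 BD 81.
Offset 14: leading byte 0xF0 = 11110000 → 4-byte char #5 = F0 AD B9 9D.
Offset 18: leading byte 0x6D = 01101101 → 1-byte char #6 = 6D.
Offset 19: leading byte 0xE5 = 11100101 → 3-byte char #7 = E5 88 A5.
Leading byte 0xE5 = 11100101 matches 1110xxxx → 3-byte sequence.
Byte 1: 0xE5 = 11100101, payload 0101 (4 bits).
Byte 2: 0x88 = 10001000 (10xxxxxx ✓), payload 001000.
Byte 3: 0xA5 = 10100101 (10xxxxxx ✓), payload 100101.
Concatenate: 0101001000100101 = 0x5225 (16 bits → U+5225).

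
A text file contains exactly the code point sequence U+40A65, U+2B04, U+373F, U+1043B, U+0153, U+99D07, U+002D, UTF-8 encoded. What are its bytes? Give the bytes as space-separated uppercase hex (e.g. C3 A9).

F1 80 A9 A5 E2 AC 84 E3 9C BF F0 90 90 BB C5 93 F2 99 B4 87 2D

U+40A65: 4-byte form → F1 80 A9 A5.
U+2B04: 3-byte form → E2 AC 84.
U+373F: 3-byte form → E3 9C BF.
U+1043B: 4-byte form → F0 90 90 BB.
U+0153: 2-byte form → C5 93.
U+99D07: 4-byte form → F2 99 B4 87.
U+002D: 1-byte form → 2D.
Concatenated (21 bytes): F1 80 A9 A5 E2 AC 84 E3 9C BF F0 90 90 BB C5 93 F2 99 B4 87 2D.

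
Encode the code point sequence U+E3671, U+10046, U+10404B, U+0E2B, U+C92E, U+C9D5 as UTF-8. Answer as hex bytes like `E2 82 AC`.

U+E3671: 4-byte form → F3 A3 99 B1.
U+10046: 4-byte form → F0 90 81 86.
U+10404B: 4-byte form → F4 84 81 8B.
U+0E2B: 3-byte form → E0 B8 AB.
U+C92E: 3-byte form → EC A4 AE.
U+C9D5: 3-byte form → EC A7 95.
Concatenated (21 bytes): F3 A3 99 B1 F0 90 81 86 F4 84 81 8B E0 B8 AB EC A4 AE EC A7 95.

F3 A3 99 B1 F0 90 81 86 F4 84 81 8B E0 B8 AB EC A4 AE EC A7 95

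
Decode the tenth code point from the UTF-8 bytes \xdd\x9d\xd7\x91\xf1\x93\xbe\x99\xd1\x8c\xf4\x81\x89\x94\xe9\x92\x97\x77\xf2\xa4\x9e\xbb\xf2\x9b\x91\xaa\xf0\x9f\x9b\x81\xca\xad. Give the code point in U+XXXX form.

Offset 0: leading byte 0xDD = 11011101 → 2-byte char #1 = DD 9D.
Offset 2: leading byte 0xD7 = 11010111 → 2-byte char #2 = D7 91.
Offset 4: leading byte 0xF1 = 11110001 → 4-byte char #3 = F1 93 BE 99.
Offset 8: leading byte 0xD1 = 11010001 → 2-byte char #4 = D1 8C.
Offset 10: leading byte 0xF4 = 11110100 → 4-byte char #5 = F4 81 89 94.
Offset 14: leading byte 0xE9 = 11101001 → 3-byte char #6 = E9 92 97.
Offset 17: leading byte 0x77 = 01110111 → 1-byte char #7 = 77.
Offset 18: leading byte 0xF2 = 11110010 → 4-byte char #8 = F2 A4 9E BB.
Offset 22: leading byte 0xF2 = 11110010 → 4-byte char #9 = F2 9B 91 AA.
Offset 26: leading byte 0xF0 = 11110000 → 4-byte char #10 = F0 9F 9B 81.
Leading byte 0xF0 = 11110000 matches 11110xxx → 4-byte sequence.
Byte 1: 0xF0 = 11110000, payload 000 (3 bits).
Byte 2: 0x9F = 10011111 (10xxxxxx ✓), payload 011111.
Byte 3: 0x9B = 10011011 (10xxxxxx ✓), payload 011011.
Byte 4: 0x81 = 10000001 (10xxxxxx ✓), payload 000001.
Concatenate: 000011111011011000001 = 0x1F6C1 (21 bits → U+1F6C1).

U+1F6C1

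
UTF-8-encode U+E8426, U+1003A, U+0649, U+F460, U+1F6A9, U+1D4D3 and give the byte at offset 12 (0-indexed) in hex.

0xA0

U+E8426 → 4-byte form F3 A8 90 A6 at offsets 0–3.
U+1003A → 4-byte form F0 90 80 BA at offsets 4–7.
U+0649 → 2-byte form D9 89 at offsets 8–9.
U+F460 → 3-byte form EF 91 A0 at offsets 10–12.
Offset 12 falls in char 4's range; it's byte 3 of EF 91 A0 = 0xA0.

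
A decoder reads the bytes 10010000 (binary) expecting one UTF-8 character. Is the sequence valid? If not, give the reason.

Byte 0x90 = 10010000 has the form 10xxxxxx — a continuation byte — but there is no preceding leading byte.

invalid (continuation byte with no leading byte)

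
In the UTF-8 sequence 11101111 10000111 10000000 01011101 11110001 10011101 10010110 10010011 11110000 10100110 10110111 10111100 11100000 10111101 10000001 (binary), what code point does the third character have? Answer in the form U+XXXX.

Offset 0: leading byte 0xEF = 11101111 → 3-byte char #1 = EF 87 80.
Offset 3: leading byte 0x5D = 01011101 → 1-byte char #2 = 5D.
Offset 4: leading byte 0xF1 = 11110001 → 4-byte char #3 = F1 9D 96 93.
Leading byte 0xF1 = 11110001 matches 11110xxx → 4-byte sequence.
Byte 1: 0xF1 = 11110001, payload 001 (3 bits).
Byte 2: 0x9D = 10011101 (10xxxxxx ✓), payload 011101.
Byte 3: 0x96 = 10010110 (10xxxxxx ✓), payload 010110.
Byte 4: 0x93 = 10010011 (10xxxxxx ✓), payload 010011.
Concatenate: 001011101010110010011 = 0x5D593 (21 bits → U+5D593).

U+5D593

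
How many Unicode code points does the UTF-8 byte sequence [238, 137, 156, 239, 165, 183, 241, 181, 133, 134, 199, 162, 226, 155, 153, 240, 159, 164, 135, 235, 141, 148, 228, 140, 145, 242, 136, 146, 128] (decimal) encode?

9

Byte at offset 0: 0xEE = 11101110 → 3-byte char (#1). Advance 3.
Byte at offset 3: 0xEF = 11101111 → 3-byte char (#2). Advance 3.
Byte at offset 6: 0xF1 = 11110001 → 4-byte char (#3). Advance 4.
Byte at offset 10: 0xC7 = 11000111 → 2-byte char (#4). Advance 2.
Byte at offset 12: 0xE2 = 11100010 → 3-byte char (#5). Advance 3.
Byte at offset 15: 0xF0 = 11110000 → 4-byte char (#6). Advance 4.
Byte at offset 19: 0xEB = 11101011 → 3-byte char (#7). Advance 3.
Byte at offset 22: 0xE4 = 11100100 → 3-byte char (#8). Advance 3.
Byte at offset 25: 0xF2 = 11110010 → 4-byte char (#9). Advance 4.
Reached end at offset 29 after 9 code points.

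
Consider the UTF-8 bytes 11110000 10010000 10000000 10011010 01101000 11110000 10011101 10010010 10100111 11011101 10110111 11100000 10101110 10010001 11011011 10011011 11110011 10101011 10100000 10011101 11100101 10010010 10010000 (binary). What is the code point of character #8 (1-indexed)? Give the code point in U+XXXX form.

Offset 0: leading byte 0xF0 = 11110000 → 4-byte char #1 = F0 90 80 9A.
Offset 4: leading byte 0x68 = 01101000 → 1-byte char #2 = 68.
Offset 5: leading byte 0xF0 = 11110000 → 4-byte char #3 = F0 9D 92 A7.
Offset 9: leading byte 0xDD = 11011101 → 2-byte char #4 = DD B7.
Offset 11: leading byte 0xE0 = 11100000 → 3-byte char #5 = E0 AE 91.
Offset 14: leading byte 0xDB = 11011011 → 2-byte char #6 = DB 9B.
Offset 16: leading byte 0xF3 = 11110011 → 4-byte char #7 = F3 AB A0 9D.
Offset 20: leading byte 0xE5 = 11100101 → 3-byte char #8 = E5 92 90.
Leading byte 0xE5 = 11100101 matches 1110xxxx → 3-byte sequence.
Byte 1: 0xE5 = 11100101, payload 0101 (4 bits).
Byte 2: 0x92 = 10010010 (10xxxxxx ✓), payload 010010.
Byte 3: 0x90 = 10010000 (10xxxxxx ✓), payload 010000.
Concatenate: 0101010010010000 = 0x5490 (16 bits → U+5490).

U+5490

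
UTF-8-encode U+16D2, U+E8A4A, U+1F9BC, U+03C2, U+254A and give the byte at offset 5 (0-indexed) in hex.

0xA9

U+16D2 → 3-byte form E1 9B 92 at offsets 0–2.
U+E8A4A → 4-byte form F3 A8 A9 8A at offsets 3–6.
Offset 5 falls in char 2's range; it's byte 3 of F3 A8 A9 8A = 0xA9.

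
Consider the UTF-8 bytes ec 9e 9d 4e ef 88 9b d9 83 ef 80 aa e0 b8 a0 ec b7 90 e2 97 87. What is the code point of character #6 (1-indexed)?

U+0E20

Offset 0: leading byte 0xEC = 11101100 → 3-byte char #1 = EC 9E 9D.
Offset 3: leading byte 0x4E = 01001110 → 1-byte char #2 = 4E.
Offset 4: leading byte 0xEF = 11101111 → 3-byte char #3 = EF 88 9B.
Offset 7: leading byte 0xD9 = 11011001 → 2-byte char #4 = D9 83.
Offset 9: leading byte 0xEF = 11101111 → 3-byte char #5 = EF 80 AA.
Offset 12: leading byte 0xE0 = 11100000 → 3-byte char #6 = E0 B8 A0.
Leading byte 0xE0 = 11100000 matches 1110xxxx → 3-byte sequence.
Byte 1: 0xE0 = 11100000, payload 0000 (4 bits).
Byte 2: 0xB8 = 10111000 (10xxxxxx ✓), payload 111000.
Byte 3: 0xA0 = 10100000 (10xxxxxx ✓), payload 100000.
Concatenate: 0000111000100000 = 0xE20 (16 bits → U+0E20).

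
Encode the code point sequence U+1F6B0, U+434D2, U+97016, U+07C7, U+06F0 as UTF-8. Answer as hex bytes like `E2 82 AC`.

F0 9F 9A B0 F1 83 93 92 F2 97 80 96 DF 87 DB B0

U+1F6B0: 4-byte form → F0 9F 9A B0.
U+434D2: 4-byte form → F1 83 93 92.
U+97016: 4-byte form → F2 97 80 96.
U+07C7: 2-byte form → DF 87.
U+06F0: 2-byte form → DB B0.
Concatenated (16 bytes): F0 9F 9A B0 F1 83 93 92 F2 97 80 96 DF 87 DB B0.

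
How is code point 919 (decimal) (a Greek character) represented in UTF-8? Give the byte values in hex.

U+0397 = 0x397 = 919 decimal. In range U+0080–U+07FF → 2-byte form: 110xxxxx 10xxxxxx.
Binary (11 bits): 01110010111.
Split 5+6: 01110 | 010111.
Byte 1: 11001110 = 0xCE.
Byte 2: 10010111 = 0x97.

CE 97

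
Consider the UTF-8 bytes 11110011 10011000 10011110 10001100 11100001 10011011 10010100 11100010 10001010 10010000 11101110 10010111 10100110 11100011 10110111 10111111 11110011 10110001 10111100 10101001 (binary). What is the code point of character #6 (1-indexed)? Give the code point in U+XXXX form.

U+F1F29

Offset 0: leading byte 0xF3 = 11110011 → 4-byte char #1 = F3 98 9E 8C.
Offset 4: leading byte 0xE1 = 11100001 → 3-byte char #2 = E1 9B 94.
Offset 7: leading byte 0xE2 = 11100010 → 3-byte char #3 = E2 8A 90.
Offset 10: leading byte 0xEE = 11101110 → 3-byte char #4 = EE 97 A6.
Offset 13: leading byte 0xE3 = 11100011 → 3-byte char #5 = E3 B7 BF.
Offset 16: leading byte 0xF3 = 11110011 → 4-byte char #6 = F3 B1 BC A9.
Leading byte 0xF3 = 11110011 matches 11110xxx → 4-byte sequence.
Byte 1: 0xF3 = 11110011, payload 011 (3 bits).
Byte 2: 0xB1 = 10110001 (10xxxxxx ✓), payload 110001.
Byte 3: 0xBC = 10111100 (10xxxxxx ✓), payload 111100.
Byte 4: 0xA9 = 10101001 (10xxxxxx ✓), payload 101001.
Concatenate: 011110001111100101001 = 0xF1F29 (21 bits → U+F1F29).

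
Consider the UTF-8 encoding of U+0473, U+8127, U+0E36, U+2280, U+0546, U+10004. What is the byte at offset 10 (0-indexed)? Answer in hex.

0x80

U+0473 → 2-byte form D1 B3 at offsets 0–1.
U+8127 → 3-byte form E8 84 A7 at offsets 2–4.
U+0E36 → 3-byte form E0 B8 B6 at offsets 5–7.
U+2280 → 3-byte form E2 8A 80 at offsets 8–10.
Offset 10 falls in char 4's range; it's byte 3 of E2 8A 80 = 0x80.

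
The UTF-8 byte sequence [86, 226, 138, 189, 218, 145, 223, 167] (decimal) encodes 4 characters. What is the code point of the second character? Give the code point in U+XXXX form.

U+22BD

Offset 0: leading byte 0x56 = 01010110 → 1-byte char #1 = 56.
Offset 1: leading byte 0xE2 = 11100010 → 3-byte char #2 = E2 8A BD.
Leading byte 0xE2 = 11100010 matches 1110xxxx → 3-byte sequence.
Byte 1: 0xE2 = 11100010, payload 0010 (4 bits).
Byte 2: 0x8A = 10001010 (10xxxxxx ✓), payload 001010.
Byte 3: 0xBD = 10111101 (10xxxxxx ✓), payload 111101.
Concatenate: 0010001010111101 = 0x22BD (16 bits → U+22BD).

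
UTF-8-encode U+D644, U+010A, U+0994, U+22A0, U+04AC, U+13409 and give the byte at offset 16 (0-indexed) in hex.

0x89

U+D644 → 3-byte form ED 99 84 at offsets 0–2.
U+010A → 2-byte form C4 8A at offsets 3–4.
U+0994 → 3-byte form E0 A6 94 at offsets 5–7.
U+22A0 → 3-byte form E2 8A A0 at offsets 8–10.
U+04AC → 2-byte form D2 AC at offsets 11–12.
U+13409 → 4-byte form F0 93 90 89 at offsets 13–16.
Offset 16 falls in char 6's range; it's byte 4 of F0 93 90 89 = 0x89.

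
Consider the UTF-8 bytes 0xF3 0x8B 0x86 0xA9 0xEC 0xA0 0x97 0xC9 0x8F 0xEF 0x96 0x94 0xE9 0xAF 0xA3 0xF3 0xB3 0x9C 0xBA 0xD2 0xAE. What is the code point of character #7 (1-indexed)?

U+04AE

Offset 0: leading byte 0xF3 = 11110011 → 4-byte char #1 = F3 8B 86 A9.
Offset 4: leading byte 0xEC = 11101100 → 3-byte char #2 = EC A0 97.
Offset 7: leading byte 0xC9 = 11001001 → 2-byte char #3 = C9 8F.
Offset 9: leading byte 0xEF = 11101111 → 3-byte char #4 = EF 96 94.
Offset 12: leading byte 0xE9 = 11101001 → 3-byte char #5 = E9 AF A3.
Offset 15: leading byte 0xF3 = 11110011 → 4-byte char #6 = F3 B3 9C BA.
Offset 19: leading byte 0xD2 = 11010010 → 2-byte char #7 = D2 AE.
Leading byte 0xD2 = 11010010 matches 110xxxxx → 2-byte sequence.
Byte 1: 0xD2 = 11010010, payload 10010 (5 bits).
Byte 2: 0xAE = 10101110 (10xxxxxx ✓), payload 101110.
Concatenate: 10010101110 = 0x4AE (11 bits → U+04AE).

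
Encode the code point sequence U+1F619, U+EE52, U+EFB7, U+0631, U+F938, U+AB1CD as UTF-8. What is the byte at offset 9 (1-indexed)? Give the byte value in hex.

1-indexed offset 9 is 0-indexed offset 8.
U+1F619 → 4-byte form F0 9F 98 99 at offsets 0–3.
U+EE52 → 3-byte form EE B9 92 at offsets 4–6.
U+EFB7 → 3-byte form EE BE B7 at offsets 7–9.
Offset 8 falls in char 3's range; it's byte 2 of EE BE B7 = 0xBE.

0xBE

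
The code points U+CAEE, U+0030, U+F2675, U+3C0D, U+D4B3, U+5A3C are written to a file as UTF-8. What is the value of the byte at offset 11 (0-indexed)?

U+CAEE → 3-byte form EC AB AE at offsets 0–2.
U+0030 → 1-byte form 30 at offsets 3–3.
U+F2675 → 4-byte form F3 B2 99 B5 at offsets 4–7.
U+3C0D → 3-byte form E3 B0 8D at offsets 8–10.
U+D4B3 → 3-byte form ED 92 B3 at offsets 11–13.
Offset 11 falls in char 5's range; it's byte 1 of ED 92 B3 = 0xED.

0xED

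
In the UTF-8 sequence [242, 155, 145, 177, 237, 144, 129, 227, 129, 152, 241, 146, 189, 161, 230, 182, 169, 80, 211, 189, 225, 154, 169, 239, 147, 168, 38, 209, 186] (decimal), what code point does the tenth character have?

U+0026

Offset 0: leading byte 0xF2 = 11110010 → 4-byte char #1 = F2 9B 91 B1.
Offset 4: leading byte 0xED = 11101101 → 3-byte char #2 = ED 90 81.
Offset 7: leading byte 0xE3 = 11100011 → 3-byte char #3 = E3 81 98.
Offset 10: leading byte 0xF1 = 11110001 → 4-byte char #4 = F1 92 BD A1.
Offset 14: leading byte 0xE6 = 11100110 → 3-byte char #5 = E6 B6 A9.
Offset 17: leading byte 0x50 = 01010000 → 1-byte char #6 = 50.
Offset 18: leading byte 0xD3 = 11010011 → 2-byte char #7 = D3 BD.
Offset 20: leading byte 0xE1 = 11100001 → 3-byte char #8 = E1 9A A9.
Offset 23: leading byte 0xEF = 11101111 → 3-byte char #9 = EF 93 A8.
Offset 26: leading byte 0x26 = 00100110 → 1-byte char #10 = 26.
Leading byte 0x26 = 00100110 matches 0xxxxxxx → 1-byte sequence.
Byte 1: 0x26 = 00100110, payload 0100110 (7 bits).
Concatenate: 0100110 = 0x26 (7 bits → U+0026).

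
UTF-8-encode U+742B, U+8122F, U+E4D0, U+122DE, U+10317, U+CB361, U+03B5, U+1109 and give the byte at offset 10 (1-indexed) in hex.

1-indexed offset 10 is 0-indexed offset 9.
U+742B → 3-byte form E7 90 AB at offsets 0–2.
U+8122F → 4-byte form F2 81 88 AF at offsets 3–6.
U+E4D0 → 3-byte form EE 93 90 at offsets 7–9.
Offset 9 falls in char 3's range; it's byte 3 of EE 93 90 = 0x90.

0x90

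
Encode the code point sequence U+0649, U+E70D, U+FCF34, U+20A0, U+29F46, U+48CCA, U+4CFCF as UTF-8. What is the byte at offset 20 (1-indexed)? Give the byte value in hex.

1-indexed offset 20 is 0-indexed offset 19.
U+0649 → 2-byte form D9 89 at offsets 0–1.
U+E70D → 3-byte form EE 9C 8D at offsets 2–4.
U+FCF34 → 4-byte form F3 BC BC B4 at offsets 5–8.
U+20A0 → 3-byte form E2 82 A0 at offsets 9–11.
U+29F46 → 4-byte form F0 A9 BD 86 at offsets 12–15.
U+48CCA → 4-byte form F1 88 B3 8A at offsets 16–19.
Offset 19 falls in char 6's range; it's byte 4 of F1 88 B3 8A = 0x8A.

0x8A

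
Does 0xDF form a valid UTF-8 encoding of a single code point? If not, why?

invalid (sequence truncated)

Leading byte 0xDF = 11011111 → 2-byte form, but only 1 byte is present.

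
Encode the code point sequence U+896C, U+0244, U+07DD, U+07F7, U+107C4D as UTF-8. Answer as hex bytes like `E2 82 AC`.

U+896C: 3-byte form → E8 A5 AC.
U+0244: 2-byte form → C9 84.
U+07DD: 2-byte form → DF 9D.
U+07F7: 2-byte form → DF B7.
U+107C4D: 4-byte form → F4 87 B1 8D.
Concatenated (13 bytes): E8 A5 AC C9 84 DF 9D DF B7 F4 87 B1 8D.

E8 A5 AC C9 84 DF 9D DF B7 F4 87 B1 8D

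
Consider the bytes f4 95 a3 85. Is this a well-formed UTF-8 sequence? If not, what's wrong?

invalid (encodes a value above U+10FFFF)

Leading byte 0xF4 = 11110100 → 4-byte form.
Payload = 0x1158C5, which exceeds U+10FFFF, the maximum Unicode code point. (Leading bytes F5–FF, or F4 followed by ≥ 0x90, are invalid.)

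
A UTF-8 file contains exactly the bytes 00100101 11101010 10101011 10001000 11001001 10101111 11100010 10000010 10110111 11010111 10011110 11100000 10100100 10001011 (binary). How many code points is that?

Byte at offset 0: 0x25 = 00100101 → 1-byte char (#1). Advance 1.
Byte at offset 1: 0xEA = 11101010 → 3-byte char (#2). Advance 3.
Byte at offset 4: 0xC9 = 11001001 → 2-byte char (#3). Advance 2.
Byte at offset 6: 0xE2 = 11100010 → 3-byte char (#4). Advance 3.
Byte at offset 9: 0xD7 = 11010111 → 2-byte char (#5). Advance 2.
Byte at offset 11: 0xE0 = 11100000 → 3-byte char (#6). Advance 3.
Reached end at offset 14 after 6 code points.

6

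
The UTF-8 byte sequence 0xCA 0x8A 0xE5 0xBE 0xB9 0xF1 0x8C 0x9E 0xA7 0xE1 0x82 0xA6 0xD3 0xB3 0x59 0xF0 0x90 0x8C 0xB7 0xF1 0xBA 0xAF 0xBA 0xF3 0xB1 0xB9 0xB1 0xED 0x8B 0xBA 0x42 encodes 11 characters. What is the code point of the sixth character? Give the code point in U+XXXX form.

U+0059

Offset 0: leading byte 0xCA = 11001010 → 2-byte char #1 = CA 8A.
Offset 2: leading byte 0xE5 = 11100101 → 3-byte char #2 = E5 BE B9.
Offset 5: leading byte 0xF1 = 11110001 → 4-byte char #3 = F1 8C 9E A7.
Offset 9: leading byte 0xE1 = 11100001 → 3-byte char #4 = E1 82 A6.
Offset 12: leading byte 0xD3 = 11010011 → 2-byte char #5 = D3 B3.
Offset 14: leading byte 0x59 = 01011001 → 1-byte char #6 = 59.
Leading byte 0x59 = 01011001 matches 0xxxxxxx → 1-byte sequence.
Byte 1: 0x59 = 01011001, payload 1011001 (7 bits).
Concatenate: 1011001 = 0x59 (7 bits → U+0059).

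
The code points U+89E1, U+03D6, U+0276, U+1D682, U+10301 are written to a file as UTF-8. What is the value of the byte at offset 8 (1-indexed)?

0xF0

1-indexed offset 8 is 0-indexed offset 7.
U+89E1 → 3-byte form E8 A7 A1 at offsets 0–2.
U+03D6 → 2-byte form CF 96 at offsets 3–4.
U+0276 → 2-byte form C9 B6 at offsets 5–6.
U+1D682 → 4-byte form F0 9D 9A 82 at offsets 7–10.
Offset 7 falls in char 4's range; it's byte 1 of F0 9D 9A 82 = 0xF0.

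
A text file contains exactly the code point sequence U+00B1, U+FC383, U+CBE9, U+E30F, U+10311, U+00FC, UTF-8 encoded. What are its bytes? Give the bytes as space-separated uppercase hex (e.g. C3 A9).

U+00B1: 2-byte form → C2 B1.
U+FC383: 4-byte form → F3 BC 8E 83.
U+CBE9: 3-byte form → EC AF A9.
U+E30F: 3-byte form → EE 8C 8F.
U+10311: 4-byte form → F0 90 8C 91.
U+00FC: 2-byte form → C3 BC.
Concatenated (18 bytes): C2 B1 F3 BC 8E 83 EC AF A9 EE 8C 8F F0 90 8C 91 C3 BC.

C2 B1 F3 BC 8E 83 EC AF A9 EE 8C 8F F0 90 8C 91 C3 BC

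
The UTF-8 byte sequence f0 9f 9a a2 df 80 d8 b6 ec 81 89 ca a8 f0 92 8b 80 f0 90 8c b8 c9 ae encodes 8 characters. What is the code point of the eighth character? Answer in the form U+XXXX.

Offset 0: leading byte 0xF0 = 11110000 → 4-byte char #1 = F0 9F 9A A2.
Offset 4: leading byte 0xDF = 11011111 → 2-byte char #2 = DF 80.
Offset 6: leading byte 0xD8 = 11011000 → 2-byte char #3 = D8 B6.
Offset 8: leading byte 0xEC = 11101100 → 3-byte char #4 = EC 81 89.
Offset 11: leading byte 0xCA = 11001010 → 2-byte char #5 = CA A8.
Offset 13: leading byte 0xF0 = 11110000 → 4-byte char #6 = F0 92 8B 80.
Offset 17: leading byte 0xF0 = 11110000 → 4-byte char #7 = F0 90 8C B8.
Offset 21: leading byte 0xC9 = 11001001 → 2-byte char #8 = C9 AE.
Leading byte 0xC9 = 11001001 matches 110xxxxx → 2-byte sequence.
Byte 1: 0xC9 = 11001001, payload 01001 (5 bits).
Byte 2: 0xAE = 10101110 (10xxxxxx ✓), payload 101110.
Concatenate: 01001101110 = 0x26E (11 bits → U+026E).

U+026E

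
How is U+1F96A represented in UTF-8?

F0 9F A5 AA

U+1F96A = 0x1F96A = 129386 decimal. In range U+10000–U+10FFFF → 4-byte form: 11110xxx 10xxxxxx 10xxxxxx 10xxxxxx.
Binary (21 bits): 000011111100101101010.
Split 3+6+6+6: 000 | 011111 | 100101 | 101010.
Byte 1: 11110000 = 0xF0.
Byte 2: 10011111 = 0x9F.
Byte 3: 10100101 = 0xA5.
Byte 4: 10101010 = 0xAA.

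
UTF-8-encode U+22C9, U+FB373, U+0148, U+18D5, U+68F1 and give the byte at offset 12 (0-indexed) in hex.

U+22C9 → 3-byte form E2 8B 89 at offsets 0–2.
U+FB373 → 4-byte form F3 BB 8D B3 at offsets 3–6.
U+0148 → 2-byte form C5 88 at offsets 7–8.
U+18D5 → 3-byte form E1 A3 95 at offsets 9–11.
U+68F1 → 3-byte form E6 A3 B1 at offsets 12–14.
Offset 12 falls in char 5's range; it's byte 1 of E6 A3 B1 = 0xE6.

0xE6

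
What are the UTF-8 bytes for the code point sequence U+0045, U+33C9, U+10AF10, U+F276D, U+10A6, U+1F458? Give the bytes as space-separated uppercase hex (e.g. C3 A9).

45 E3 8F 89 F4 8A BC 90 F3 B2 9D AD E1 82 A6 F0 9F 91 98

U+0045: 1-byte form → 45.
U+33C9: 3-byte form → E3 8F 89.
U+10AF10: 4-byte form → F4 8A BC 90.
U+F276D: 4-byte form → F3 B2 9D AD.
U+10A6: 3-byte form → E1 82 A6.
U+1F458: 4-byte form → F0 9F 91 98.
Concatenated (19 bytes): 45 E3 8F 89 F4 8A BC 90 F3 B2 9D AD E1 82 A6 F0 9F 91 98.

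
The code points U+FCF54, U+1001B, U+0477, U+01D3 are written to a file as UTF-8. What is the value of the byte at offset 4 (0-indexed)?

U+FCF54 → 4-byte form F3 BC BD 94 at offsets 0–3.
U+1001B → 4-byte form F0 90 80 9B at offsets 4–7.
Offset 4 falls in char 2's range; it's byte 1 of F0 90 80 9B = 0xF0.

0xF0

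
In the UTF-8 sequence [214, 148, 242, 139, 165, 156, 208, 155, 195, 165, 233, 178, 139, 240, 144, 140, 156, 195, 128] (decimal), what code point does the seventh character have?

U+00C0

Offset 0: leading byte 0xD6 = 11010110 → 2-byte char #1 = D6 94.
Offset 2: leading byte 0xF2 = 11110010 → 4-byte char #2 = F2 8B A5 9C.
Offset 6: leading byte 0xD0 = 11010000 → 2-byte char #3 = D0 9B.
Offset 8: leading byte 0xC3 = 11000011 → 2-byte char #4 = C3 A5.
Offset 10: leading byte 0xE9 = 11101001 → 3-byte char #5 = E9 B2 8B.
Offset 13: leading byte 0xF0 = 11110000 → 4-byte char #6 = F0 90 8C 9C.
Offset 17: leading byte 0xC3 = 11000011 → 2-byte char #7 = C3 80.
Leading byte 0xC3 = 11000011 matches 110xxxxx → 2-byte sequence.
Byte 1: 0xC3 = 11000011, payload 00011 (5 bits).
Byte 2: 0x80 = 10000000 (10xxxxxx ✓), payload 000000.
Concatenate: 00011000000 = 0xC0 (11 bits → U+00C0).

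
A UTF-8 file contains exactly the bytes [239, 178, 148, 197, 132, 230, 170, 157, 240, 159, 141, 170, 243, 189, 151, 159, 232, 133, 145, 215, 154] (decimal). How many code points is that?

Byte at offset 0: 0xEF = 11101111 → 3-byte char (#1). Advance 3.
Byte at offset 3: 0xC5 = 11000101 → 2-byte char (#2). Advance 2.
Byte at offset 5: 0xE6 = 11100110 → 3-byte char (#3). Advance 3.
Byte at offset 8: 0xF0 = 11110000 → 4-byte char (#4). Advance 4.
Byte at offset 12: 0xF3 = 11110011 → 4-byte char (#5). Advance 4.
Byte at offset 16: 0xE8 = 11101000 → 3-byte char (#6). Advance 3.
Byte at offset 19: 0xD7 = 11010111 → 2-byte char (#7). Advance 2.
Reached end at offset 21 after 7 code points.

7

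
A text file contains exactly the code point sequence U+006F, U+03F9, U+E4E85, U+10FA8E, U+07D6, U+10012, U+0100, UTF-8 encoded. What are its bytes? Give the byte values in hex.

6F CF B9 F3 A4 BA 85 F4 8F AA 8E DF 96 F0 90 80 92 C4 80

U+006F: 1-byte form → 6F.
U+03F9: 2-byte form → CF B9.
U+E4E85: 4-byte form → F3 A4 BA 85.
U+10FA8E: 4-byte form → F4 8F AA 8E.
U+07D6: 2-byte form → DF 96.
U+10012: 4-byte form → F0 90 80 92.
U+0100: 2-byte form → C4 80.
Concatenated (19 bytes): 6F CF B9 F3 A4 BA 85 F4 8F AA 8E DF 96 F0 90 80 92 C4 80.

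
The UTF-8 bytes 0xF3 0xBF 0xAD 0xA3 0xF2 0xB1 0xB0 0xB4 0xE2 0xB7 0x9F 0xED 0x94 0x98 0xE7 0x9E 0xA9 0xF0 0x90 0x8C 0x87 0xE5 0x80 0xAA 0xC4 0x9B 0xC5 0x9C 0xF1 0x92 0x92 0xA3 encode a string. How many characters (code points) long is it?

Byte at offset 0: 0xF3 = 11110011 → 4-byte char (#1). Advance 4.
Byte at offset 4: 0xF2 = 11110010 → 4-byte char (#2). Advance 4.
Byte at offset 8: 0xE2 = 11100010 → 3-byte char (#3). Advance 3.
Byte at offset 11: 0xED = 11101101 → 3-byte char (#4). Advance 3.
Byte at offset 14: 0xE7 = 11100111 → 3-byte char (#5). Advance 3.
Byte at offset 17: 0xF0 = 11110000 → 4-byte char (#6). Advance 4.
Byte at offset 21: 0xE5 = 11100101 → 3-byte char (#7). Advance 3.
Byte at offset 24: 0xC4 = 11000100 → 2-byte char (#8). Advance 2.
Byte at offset 26: 0xC5 = 11000101 → 2-byte char (#9). Advance 2.
Byte at offset 28: 0xF1 = 11110001 → 4-byte char (#10). Advance 4.
Reached end at offset 32 after 10 code points.

10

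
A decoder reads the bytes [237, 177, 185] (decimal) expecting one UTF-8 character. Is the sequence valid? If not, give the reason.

invalid (encodes a surrogate (U+D800–U+DFFF))

Structurally a 3-byte sequence; payload = 0xDC79.
But 0xDC79 is in U+D800–U+DFFF, the surrogate range. Surrogates are not Unicode scalar values and are forbidden in UTF-8.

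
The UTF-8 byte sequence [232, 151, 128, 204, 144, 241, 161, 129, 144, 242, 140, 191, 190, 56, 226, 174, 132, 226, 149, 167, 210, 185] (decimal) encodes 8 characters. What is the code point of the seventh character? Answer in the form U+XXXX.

Offset 0: leading byte 0xE8 = 11101000 → 3-byte char #1 = E8 97 80.
Offset 3: leading byte 0xCC = 11001100 → 2-byte char #2 = CC 90.
Offset 5: leading byte 0xF1 = 11110001 → 4-byte char #3 = F1 A1 81 90.
Offset 9: leading byte 0xF2 = 11110010 → 4-byte char #4 = F2 8C BF BE.
Offset 13: leading byte 0x38 = 00111000 → 1-byte char #5 = 38.
Offset 14: leading byte 0xE2 = 11100010 → 3-byte char #6 = E2 AE 84.
Offset 17: leading byte 0xE2 = 11100010 → 3-byte char #7 = E2 95 A7.
Leading byte 0xE2 = 11100010 matches 1110xxxx → 3-byte sequence.
Byte 1: 0xE2 = 11100010, payload 0010 (4 bits).
Byte 2: 0x95 = 10010101 (10xxxxxx ✓), payload 010101.
Byte 3: 0xA7 = 10100111 (10xxxxxx ✓), payload 100111.
Concatenate: 0010010101100111 = 0x2567 (16 bits → U+2567).

U+2567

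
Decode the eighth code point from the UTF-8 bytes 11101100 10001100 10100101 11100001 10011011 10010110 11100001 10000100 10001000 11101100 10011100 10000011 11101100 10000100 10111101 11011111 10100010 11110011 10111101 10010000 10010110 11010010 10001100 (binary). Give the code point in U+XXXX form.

Offset 0: leading byte 0xEC = 11101100 → 3-byte char #1 = EC 8C A5.
Offset 3: leading byte 0xE1 = 11100001 → 3-byte char #2 = E1 9B 96.
Offset 6: leading byte 0xE1 = 11100001 → 3-byte char #3 = E1 84 88.
Offset 9: leading byte 0xEC = 11101100 → 3-byte char #4 = EC 9C 83.
Offset 12: leading byte 0xEC = 11101100 → 3-byte char #5 = EC 84 BD.
Offset 15: leading byte 0xDF = 11011111 → 2-byte char #6 = DF A2.
Offset 17: leading byte 0xF3 = 11110011 → 4-byte char #7 = F3 BD 90 96.
Offset 21: leading byte 0xD2 = 11010010 → 2-byte char #8 = D2 8C.
Leading byte 0xD2 = 11010010 matches 110xxxxx → 2-byte sequence.
Byte 1: 0xD2 = 11010010, payload 10010 (5 bits).
Byte 2: 0x8C = 10001100 (10xxxxxx ✓), payload 001100.
Concatenate: 10010001100 = 0x48C (11 bits → U+048C).

U+048C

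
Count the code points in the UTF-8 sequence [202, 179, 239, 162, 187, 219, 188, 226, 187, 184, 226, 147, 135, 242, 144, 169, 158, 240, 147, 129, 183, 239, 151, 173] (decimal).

8

Byte at offset 0: 0xCA = 11001010 → 2-byte char (#1). Advance 2.
Byte at offset 2: 0xEF = 11101111 → 3-byte char (#2). Advance 3.
Byte at offset 5: 0xDB = 11011011 → 2-byte char (#3). Advance 2.
Byte at offset 7: 0xE2 = 11100010 → 3-byte char (#4). Advance 3.
Byte at offset 10: 0xE2 = 11100010 → 3-byte char (#5). Advance 3.
Byte at offset 13: 0xF2 = 11110010 → 4-byte char (#6). Advance 4.
Byte at offset 17: 0xF0 = 11110000 → 4-byte char (#7). Advance 4.
Byte at offset 21: 0xEF = 11101111 → 3-byte char (#8). Advance 3.
Reached end at offset 24 after 8 code points.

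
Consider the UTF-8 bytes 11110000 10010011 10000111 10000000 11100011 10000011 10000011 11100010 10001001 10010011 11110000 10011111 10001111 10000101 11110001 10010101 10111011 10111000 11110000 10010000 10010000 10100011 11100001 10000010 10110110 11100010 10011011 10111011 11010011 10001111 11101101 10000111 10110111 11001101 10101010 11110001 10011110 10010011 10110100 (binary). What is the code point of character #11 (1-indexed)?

Offset 0: leading byte 0xF0 = 11110000 → 4-byte char #1 = F0 93 87 80.
Offset 4: leading byte 0xE3 = 11100011 → 3-byte char #2 = E3 83 83.
Offset 7: leading byte 0xE2 = 11100010 → 3-byte char #3 = E2 89 93.
Offset 10: leading byte 0xF0 = 11110000 → 4-byte char #4 = F0 9F 8F 85.
Offset 14: leading byte 0xF1 = 11110001 → 4-byte char #5 = F1 95 BB B8.
Offset 18: leading byte 0xF0 = 11110000 → 4-byte char #6 = F0 90 90 A3.
Offset 22: leading byte 0xE1 = 11100001 → 3-byte char #7 = E1 82 B6.
Offset 25: leading byte 0xE2 = 11100010 → 3-byte char #8 = E2 9B BB.
Offset 28: leading byte 0xD3 = 11010011 → 2-byte char #9 = D3 8F.
Offset 30: leading byte 0xED = 11101101 → 3-byte char #10 = ED 87 B7.
Offset 33: leading byte 0xCD = 11001101 → 2-byte char #11 = CD AA.
Leading byte 0xCD = 11001101 matches 110xxxxx → 2-byte sequence.
Byte 1: 0xCD = 11001101, payload 01101 (5 bits).
Byte 2: 0xAA = 10101010 (10xxxxxx ✓), payload 101010.
Concatenate: 01101101010 = 0x36A (11 bits → U+036A).

U+036A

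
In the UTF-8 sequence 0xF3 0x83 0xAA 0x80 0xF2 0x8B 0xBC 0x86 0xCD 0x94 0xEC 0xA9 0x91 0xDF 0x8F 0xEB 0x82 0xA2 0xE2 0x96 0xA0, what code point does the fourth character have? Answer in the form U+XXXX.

Offset 0: leading byte 0xF3 = 11110011 → 4-byte char #1 = F3 83 AA 80.
Offset 4: leading byte 0xF2 = 11110010 → 4-byte char #2 = F2 8B BC 86.
Offset 8: leading byte 0xCD = 11001101 → 2-byte char #3 = CD 94.
Offset 10: leading byte 0xEC = 11101100 → 3-byte char #4 = EC A9 91.
Leading byte 0xEC = 11101100 matches 1110xxxx → 3-byte sequence.
Byte 1: 0xEC = 11101100, payload 1100 (4 bits).
Byte 2: 0xA9 = 10101001 (10xxxxxx ✓), payload 101001.
Byte 3: 0x91 = 10010001 (10xxxxxx ✓), payload 010001.
Concatenate: 1100101001010001 = 0xCA51 (16 bits → U+CA51).

U+CA51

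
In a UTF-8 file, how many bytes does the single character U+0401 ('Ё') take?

2

U+0401 = 0x401. UTF-8 uses 1 byte below 0x80, 2 below 0x800, 3 below 0x10000, 4 up to 0x10FFFF. 0x401 is in U+0080–U+07FF → 2 bytes.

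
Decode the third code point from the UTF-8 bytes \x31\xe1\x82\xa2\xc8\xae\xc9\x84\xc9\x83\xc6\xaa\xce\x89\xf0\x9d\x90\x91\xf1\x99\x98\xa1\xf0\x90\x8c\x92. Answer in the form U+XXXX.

Offset 0: leading byte 0x31 = 00110001 → 1-byte char #1 = 31.
Offset 1: leading byte 0xE1 = 11100001 → 3-byte char #2 = E1 82 A2.
Offset 4: leading byte 0xC8 = 11001000 → 2-byte char #3 = C8 AE.
Leading byte 0xC8 = 11001000 matches 110xxxxx → 2-byte sequence.
Byte 1: 0xC8 = 11001000, payload 01000 (5 bits).
Byte 2: 0xAE = 10101110 (10xxxxxx ✓), payload 101110.
Concatenate: 01000101110 = 0x22E (11 bits → U+022E).

U+022E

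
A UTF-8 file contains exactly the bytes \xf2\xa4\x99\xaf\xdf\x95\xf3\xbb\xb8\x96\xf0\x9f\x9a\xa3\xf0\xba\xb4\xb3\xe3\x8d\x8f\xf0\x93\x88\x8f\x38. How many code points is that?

Byte at offset 0: 0xF2 = 11110010 → 4-byte char (#1). Advance 4.
Byte at offset 4: 0xDF = 11011111 → 2-byte char (#2). Advance 2.
Byte at offset 6: 0xF3 = 11110011 → 4-byte char (#3). Advance 4.
Byte at offset 10: 0xF0 = 11110000 → 4-byte char (#4). Advance 4.
Byte at offset 14: 0xF0 = 11110000 → 4-byte char (#5). Advance 4.
Byte at offset 18: 0xE3 = 11100011 → 3-byte char (#6). Advance 3.
Byte at offset 21: 0xF0 = 11110000 → 4-byte char (#7). Advance 4.
Byte at offset 25: 0x38 = 00111000 → 1-byte char (#8). Advance 1.
Reached end at offset 26 after 8 code points.

8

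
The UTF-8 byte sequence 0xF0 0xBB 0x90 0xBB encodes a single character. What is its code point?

U+3B43B

Leading byte 0xF0 = 11110000 matches 11110xxx → 4-byte sequence.
Byte 1: 0xF0 = 11110000, payload 000 (3 bits).
Byte 2: 0xBB = 10111011 (10xxxxxx ✓), payload 111011.
Byte 3: 0x90 = 10010000 (10xxxxxx ✓), payload 010000.
Byte 4: 0xBB = 10111011 (10xxxxxx ✓), payload 111011.
Concatenate: 000111011010000111011 = 0x3B43B (21 bits → U+3B43B).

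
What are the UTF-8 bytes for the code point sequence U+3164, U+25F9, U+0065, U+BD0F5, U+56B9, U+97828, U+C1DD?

U+3164: 3-byte form → E3 85 A4.
U+25F9: 3-byte form → E2 97 B9.
U+0065: 1-byte form → 65.
U+BD0F5: 4-byte form → F2 BD 83 B5.
U+56B9: 3-byte form → E5 9A B9.
U+97828: 4-byte form → F2 97 A0 A8.
U+C1DD: 3-byte form → EC 87 9D.
Concatenated (21 bytes): E3 85 A4 E2 97 B9 65 F2 BD 83 B5 E5 9A B9 F2 97 A0 A8 EC 87 9D.

E3 85 A4 E2 97 B9 65 F2 BD 83 B5 E5 9A B9 F2 97 A0 A8 EC 87 9D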